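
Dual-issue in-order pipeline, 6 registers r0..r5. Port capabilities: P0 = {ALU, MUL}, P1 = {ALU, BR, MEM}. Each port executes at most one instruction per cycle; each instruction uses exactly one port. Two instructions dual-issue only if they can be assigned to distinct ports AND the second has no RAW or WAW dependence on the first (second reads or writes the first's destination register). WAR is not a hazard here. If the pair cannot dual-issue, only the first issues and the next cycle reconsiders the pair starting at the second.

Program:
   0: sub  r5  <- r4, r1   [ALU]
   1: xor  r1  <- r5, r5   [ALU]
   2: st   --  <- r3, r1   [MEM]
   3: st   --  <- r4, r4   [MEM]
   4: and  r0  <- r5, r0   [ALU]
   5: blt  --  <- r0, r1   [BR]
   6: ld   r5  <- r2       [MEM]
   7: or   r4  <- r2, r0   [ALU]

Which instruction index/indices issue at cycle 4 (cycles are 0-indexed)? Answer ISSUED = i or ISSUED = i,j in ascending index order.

ISSUED = 5

c0: i0 sub.ALU  RAW r5
c1: i1 xor.ALU  RAW r1
c2: i2 st.MEM  no-port MEM/MEM
c3: i3+i4 st.MEM/and.ALU  pair
c4: i5 blt.BR  no-port BR/MEM
c5: i6+i7 ld.MEM/or.ALU  pair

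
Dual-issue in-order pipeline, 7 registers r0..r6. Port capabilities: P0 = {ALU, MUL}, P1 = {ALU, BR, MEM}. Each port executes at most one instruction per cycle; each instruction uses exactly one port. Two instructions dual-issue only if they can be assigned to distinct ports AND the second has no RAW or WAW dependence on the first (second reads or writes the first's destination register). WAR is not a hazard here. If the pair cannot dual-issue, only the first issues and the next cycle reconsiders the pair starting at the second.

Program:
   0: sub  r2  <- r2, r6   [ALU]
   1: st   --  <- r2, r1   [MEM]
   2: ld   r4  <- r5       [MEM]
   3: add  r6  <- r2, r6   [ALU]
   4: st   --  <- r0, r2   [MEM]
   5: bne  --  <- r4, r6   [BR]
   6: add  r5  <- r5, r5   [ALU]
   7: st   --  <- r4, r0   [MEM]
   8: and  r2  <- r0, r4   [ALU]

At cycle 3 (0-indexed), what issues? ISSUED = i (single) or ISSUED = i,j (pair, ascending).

  cy0 -> i0 (sub.ALU) RAW r2
  cy1 -> i1 (st.MEM) no-port MEM/MEM
  cy2 -> i2+i3 (ld.MEM;add.ALU) dual
  cy3 -> i4 (st.MEM) no-port MEM/BR
  cy4 -> i5+i6 (bne.BR;add.ALU) dual
  cy5 -> i7+i8 (st.MEM;and.ALU) dual

ISSUED = 4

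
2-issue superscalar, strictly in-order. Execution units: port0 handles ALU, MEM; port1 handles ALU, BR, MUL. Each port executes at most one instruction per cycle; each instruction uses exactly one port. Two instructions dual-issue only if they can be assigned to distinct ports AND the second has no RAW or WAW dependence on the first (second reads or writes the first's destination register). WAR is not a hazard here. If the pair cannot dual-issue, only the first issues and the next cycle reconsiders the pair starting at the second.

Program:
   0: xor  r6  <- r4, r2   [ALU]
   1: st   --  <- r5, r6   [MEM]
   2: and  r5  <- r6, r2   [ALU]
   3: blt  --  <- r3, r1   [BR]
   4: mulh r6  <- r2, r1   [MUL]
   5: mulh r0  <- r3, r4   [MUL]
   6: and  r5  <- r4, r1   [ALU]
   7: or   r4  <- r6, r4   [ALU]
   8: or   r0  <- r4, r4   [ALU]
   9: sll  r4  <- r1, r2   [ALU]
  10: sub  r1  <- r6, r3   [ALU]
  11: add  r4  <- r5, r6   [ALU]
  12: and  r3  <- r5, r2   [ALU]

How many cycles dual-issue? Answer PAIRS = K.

t=0 i0:xor.ALU ; RAW r6
t=1 i1/i2:st.MEM and.ALU ; pair
t=2 i3:blt.BR ; no-port BR/MUL
t=3 i4:mulh.MUL ; no-port MUL/MUL
t=4 i5/i6:mulh.MUL and.ALU ; pair
t=5 i7:or.ALU ; RAW r4
t=6 i8/i9:or.ALU sll.ALU ; pair
t=7 i10/i11:sub.ALU add.ALU ; pair
t=8 i12:and.ALU ; tail

PAIRS = 4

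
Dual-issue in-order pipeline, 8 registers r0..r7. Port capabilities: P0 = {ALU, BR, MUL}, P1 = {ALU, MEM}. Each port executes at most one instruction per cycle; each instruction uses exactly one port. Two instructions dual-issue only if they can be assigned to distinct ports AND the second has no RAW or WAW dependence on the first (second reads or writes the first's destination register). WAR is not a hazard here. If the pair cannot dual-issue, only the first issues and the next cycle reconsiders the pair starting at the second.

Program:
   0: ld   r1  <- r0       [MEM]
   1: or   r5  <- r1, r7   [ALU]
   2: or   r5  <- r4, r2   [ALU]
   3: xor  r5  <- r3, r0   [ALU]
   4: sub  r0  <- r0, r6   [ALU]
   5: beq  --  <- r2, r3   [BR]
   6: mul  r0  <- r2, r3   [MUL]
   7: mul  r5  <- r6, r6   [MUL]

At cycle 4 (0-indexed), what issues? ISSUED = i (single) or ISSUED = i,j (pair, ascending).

c0: i0 ld.MEM  RAW r1
c1: i1 or.ALU  WAW r5
c2: i2 or.ALU  WAW r5
c3: i3+i4 xor.ALU;sub.ALU  2-wide
c4: i5 beq.BR  no-port BR/MUL
c5: i6 mul.MUL  no-port MUL/MUL
c6: i7 mul.MUL  tail

ISSUED = 5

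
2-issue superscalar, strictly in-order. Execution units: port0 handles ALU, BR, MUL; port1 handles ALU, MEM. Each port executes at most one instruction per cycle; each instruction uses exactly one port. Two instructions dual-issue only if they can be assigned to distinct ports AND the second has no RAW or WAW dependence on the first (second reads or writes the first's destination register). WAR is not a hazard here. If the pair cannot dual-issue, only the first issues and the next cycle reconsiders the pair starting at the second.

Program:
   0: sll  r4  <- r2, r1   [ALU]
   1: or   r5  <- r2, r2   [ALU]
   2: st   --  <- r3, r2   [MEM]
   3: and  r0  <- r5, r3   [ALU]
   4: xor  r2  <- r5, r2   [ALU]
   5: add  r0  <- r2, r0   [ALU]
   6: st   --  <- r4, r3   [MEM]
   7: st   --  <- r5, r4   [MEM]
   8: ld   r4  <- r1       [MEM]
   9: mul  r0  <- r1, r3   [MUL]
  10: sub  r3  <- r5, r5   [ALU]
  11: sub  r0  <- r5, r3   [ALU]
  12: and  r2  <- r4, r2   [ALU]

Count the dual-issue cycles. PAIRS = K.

[0] i0,i1  sll or  -- dual
[1] i2,i3  st and  -- dual
[2] i4  xor  -- RAW r2
[3] i5,i6  add st  -- dual
[4] i7  st  -- no-port MEM/MEM
[5] i8,i9  ld mul  -- dual
[6] i10  sub  -- RAW r3
[7] i11,i12  sub and  -- dual

PAIRS = 5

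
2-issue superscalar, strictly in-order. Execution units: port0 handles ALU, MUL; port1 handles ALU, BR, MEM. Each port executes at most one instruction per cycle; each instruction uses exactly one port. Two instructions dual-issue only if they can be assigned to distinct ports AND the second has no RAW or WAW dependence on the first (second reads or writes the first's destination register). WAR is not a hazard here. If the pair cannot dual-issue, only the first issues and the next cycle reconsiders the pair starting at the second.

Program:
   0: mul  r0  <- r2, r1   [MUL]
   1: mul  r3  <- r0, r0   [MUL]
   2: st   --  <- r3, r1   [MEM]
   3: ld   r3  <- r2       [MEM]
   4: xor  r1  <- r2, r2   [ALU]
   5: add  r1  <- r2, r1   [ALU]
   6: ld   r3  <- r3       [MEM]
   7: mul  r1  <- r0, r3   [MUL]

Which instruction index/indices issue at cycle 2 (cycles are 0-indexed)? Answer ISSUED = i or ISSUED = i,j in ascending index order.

ISSUED = 2

t=0 i0:mul ; no-port MUL/MUL
t=1 i1:mul ; RAW r3
t=2 i2:st ; no-port MEM/MEM
t=3 i3,i4:ld xor ; 2-wide
t=4 i5,i6:add ld ; 2-wide
t=5 i7:mul ; tail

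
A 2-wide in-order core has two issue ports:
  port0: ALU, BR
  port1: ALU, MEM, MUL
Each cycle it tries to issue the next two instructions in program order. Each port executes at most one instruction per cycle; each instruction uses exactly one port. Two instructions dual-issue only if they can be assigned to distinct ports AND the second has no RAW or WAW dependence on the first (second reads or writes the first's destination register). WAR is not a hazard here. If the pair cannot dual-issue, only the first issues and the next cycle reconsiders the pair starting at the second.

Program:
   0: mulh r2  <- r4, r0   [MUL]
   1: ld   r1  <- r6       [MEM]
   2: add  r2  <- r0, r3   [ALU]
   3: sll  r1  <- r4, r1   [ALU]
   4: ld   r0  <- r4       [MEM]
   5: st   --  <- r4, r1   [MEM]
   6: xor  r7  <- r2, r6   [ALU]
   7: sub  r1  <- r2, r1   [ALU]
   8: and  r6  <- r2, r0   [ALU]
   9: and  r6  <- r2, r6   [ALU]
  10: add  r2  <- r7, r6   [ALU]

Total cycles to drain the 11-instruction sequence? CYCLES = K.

CYCLES = 7

#0 head=0: mulh i0 no-port MUL/MEM
#1 head=1: ld/add i1+i2 2-wide
#2 head=3: sll/ld i3+i4 2-wide
#3 head=5: st/xor i5+i6 2-wide
#4 head=7: sub/and i7+i8 2-wide
#5 head=9: and i9 RAW r6
#6 head=10: add i10 tail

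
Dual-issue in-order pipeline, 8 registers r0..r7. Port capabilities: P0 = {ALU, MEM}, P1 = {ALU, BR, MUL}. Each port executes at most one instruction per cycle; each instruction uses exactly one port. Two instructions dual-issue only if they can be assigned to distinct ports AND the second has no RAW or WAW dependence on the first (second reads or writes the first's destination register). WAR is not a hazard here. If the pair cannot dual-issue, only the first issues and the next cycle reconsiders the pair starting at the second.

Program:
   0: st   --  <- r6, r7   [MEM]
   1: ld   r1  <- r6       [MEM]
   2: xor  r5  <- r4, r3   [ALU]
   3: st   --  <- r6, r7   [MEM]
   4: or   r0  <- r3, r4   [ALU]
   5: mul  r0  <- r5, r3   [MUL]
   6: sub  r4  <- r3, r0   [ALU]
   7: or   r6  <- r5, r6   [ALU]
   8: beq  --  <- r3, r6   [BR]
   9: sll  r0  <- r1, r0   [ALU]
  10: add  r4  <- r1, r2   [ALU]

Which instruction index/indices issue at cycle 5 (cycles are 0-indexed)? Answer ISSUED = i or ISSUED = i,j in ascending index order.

ISSUED = 8,9

[0] i0  st.MEM  -- no-port MEM/MEM
[1] i1/i2  ld.MEM xor.ALU  -- pair
[2] i3/i4  st.MEM or.ALU  -- pair
[3] i5  mul.MUL  -- RAW r0
[4] i6/i7  sub.ALU or.ALU  -- pair
[5] i8/i9  beq.BR sll.ALU  -- pair
[6] i10  add.ALU  -- tail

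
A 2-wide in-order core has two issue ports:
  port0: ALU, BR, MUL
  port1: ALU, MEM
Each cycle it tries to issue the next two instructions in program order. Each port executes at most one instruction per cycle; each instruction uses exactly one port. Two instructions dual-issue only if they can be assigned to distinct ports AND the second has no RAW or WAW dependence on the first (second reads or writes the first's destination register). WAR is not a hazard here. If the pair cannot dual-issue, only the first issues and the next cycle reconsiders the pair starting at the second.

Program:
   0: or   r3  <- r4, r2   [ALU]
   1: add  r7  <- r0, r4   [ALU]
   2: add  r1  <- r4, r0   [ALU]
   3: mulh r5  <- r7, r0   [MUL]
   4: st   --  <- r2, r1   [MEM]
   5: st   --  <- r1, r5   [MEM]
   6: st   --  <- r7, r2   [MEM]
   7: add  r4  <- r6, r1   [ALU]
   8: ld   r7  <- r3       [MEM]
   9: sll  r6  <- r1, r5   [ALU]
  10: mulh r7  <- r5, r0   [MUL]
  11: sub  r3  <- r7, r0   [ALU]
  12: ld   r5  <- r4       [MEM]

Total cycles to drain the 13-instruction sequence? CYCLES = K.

CYCLES = 8

#0 head=0: or+add i0&i1 pair
#1 head=2: add+mulh i2&i3 pair
#2 head=4: st i4 no-port MEM/MEM
#3 head=5: st i5 no-port MEM/MEM
#4 head=6: st+add i6&i7 pair
#5 head=8: ld+sll i8&i9 pair
#6 head=10: mulh i10 RAW r7
#7 head=11: sub+ld i11&i12 pair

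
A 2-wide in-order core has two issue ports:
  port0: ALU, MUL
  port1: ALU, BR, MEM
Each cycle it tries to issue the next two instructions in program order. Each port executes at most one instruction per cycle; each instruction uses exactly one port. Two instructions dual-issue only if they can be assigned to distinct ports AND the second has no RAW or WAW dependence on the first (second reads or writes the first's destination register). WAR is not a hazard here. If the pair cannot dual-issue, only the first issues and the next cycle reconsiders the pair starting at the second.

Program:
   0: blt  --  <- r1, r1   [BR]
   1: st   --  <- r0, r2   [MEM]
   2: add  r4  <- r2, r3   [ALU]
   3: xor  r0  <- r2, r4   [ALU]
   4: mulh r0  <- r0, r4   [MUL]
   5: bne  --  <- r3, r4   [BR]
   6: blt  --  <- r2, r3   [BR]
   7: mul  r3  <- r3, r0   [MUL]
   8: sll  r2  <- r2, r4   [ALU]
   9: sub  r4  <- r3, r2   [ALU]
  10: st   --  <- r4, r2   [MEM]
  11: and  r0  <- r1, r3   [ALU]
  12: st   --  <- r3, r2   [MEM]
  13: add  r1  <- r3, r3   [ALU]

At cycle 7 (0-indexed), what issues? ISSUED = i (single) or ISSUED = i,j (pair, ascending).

c0: i0 blt  no-port BR/MEM
c1: i1+i2 st/add  2-wide
c2: i3 xor  RAW+WAW r0
c3: i4+i5 mulh/bne  2-wide
c4: i6+i7 blt/mul  2-wide
c5: i8 sll  RAW r2
c6: i9 sub  RAW r4
c7: i10+i11 st/and  2-wide
c8: i12+i13 st/add  2-wide

ISSUED = 10,11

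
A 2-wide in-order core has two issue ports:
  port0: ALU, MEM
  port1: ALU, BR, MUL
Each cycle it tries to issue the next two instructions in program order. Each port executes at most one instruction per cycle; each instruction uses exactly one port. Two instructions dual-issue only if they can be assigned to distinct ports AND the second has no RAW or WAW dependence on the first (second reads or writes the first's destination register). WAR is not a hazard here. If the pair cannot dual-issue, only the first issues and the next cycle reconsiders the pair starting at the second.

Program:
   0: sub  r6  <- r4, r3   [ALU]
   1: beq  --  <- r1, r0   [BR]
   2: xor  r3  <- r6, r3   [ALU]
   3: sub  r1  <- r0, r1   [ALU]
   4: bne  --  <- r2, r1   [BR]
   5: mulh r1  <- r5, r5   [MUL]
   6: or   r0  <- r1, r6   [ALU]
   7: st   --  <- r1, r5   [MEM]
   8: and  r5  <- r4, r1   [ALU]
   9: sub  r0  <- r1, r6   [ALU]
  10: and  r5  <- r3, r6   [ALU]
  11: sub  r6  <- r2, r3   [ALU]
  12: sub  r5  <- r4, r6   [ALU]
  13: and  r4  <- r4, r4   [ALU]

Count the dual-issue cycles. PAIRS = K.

PAIRS = 6

  cy0 -> i0/i1 (sub.ALU beq.BR) pair
  cy1 -> i2/i3 (xor.ALU sub.ALU) pair
  cy2 -> i4 (bne.BR) no-port BR/MUL
  cy3 -> i5 (mulh.MUL) RAW r1
  cy4 -> i6/i7 (or.ALU st.MEM) pair
  cy5 -> i8/i9 (and.ALU sub.ALU) pair
  cy6 -> i10/i11 (and.ALU sub.ALU) pair
  cy7 -> i12/i13 (sub.ALU and.ALU) pair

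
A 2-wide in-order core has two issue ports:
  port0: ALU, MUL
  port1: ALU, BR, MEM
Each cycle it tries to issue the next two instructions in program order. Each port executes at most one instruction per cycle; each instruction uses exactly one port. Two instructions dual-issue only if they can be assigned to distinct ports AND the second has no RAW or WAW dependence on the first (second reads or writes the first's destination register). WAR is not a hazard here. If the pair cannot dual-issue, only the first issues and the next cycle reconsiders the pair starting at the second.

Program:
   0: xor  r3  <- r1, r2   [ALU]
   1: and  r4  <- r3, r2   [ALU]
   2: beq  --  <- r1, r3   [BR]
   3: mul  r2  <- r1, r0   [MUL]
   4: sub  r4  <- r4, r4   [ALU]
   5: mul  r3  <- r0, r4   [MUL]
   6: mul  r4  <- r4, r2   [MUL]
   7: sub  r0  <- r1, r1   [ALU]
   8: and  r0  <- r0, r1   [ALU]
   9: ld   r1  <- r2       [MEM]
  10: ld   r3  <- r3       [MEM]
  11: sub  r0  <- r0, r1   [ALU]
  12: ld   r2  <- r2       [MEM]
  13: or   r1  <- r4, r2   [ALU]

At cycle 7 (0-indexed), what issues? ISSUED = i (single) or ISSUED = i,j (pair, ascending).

ISSUED = 12

#0 head=0: xor.ALU i0 RAW r3
#1 head=1: and.ALU beq.BR i1/i2 pair
#2 head=3: mul.MUL sub.ALU i3/i4 pair
#3 head=5: mul.MUL i5 no-port MUL/MUL
#4 head=6: mul.MUL sub.ALU i6/i7 pair
#5 head=8: and.ALU ld.MEM i8/i9 pair
#6 head=10: ld.MEM sub.ALU i10/i11 pair
#7 head=12: ld.MEM i12 RAW r2
#8 head=13: or.ALU i13 tail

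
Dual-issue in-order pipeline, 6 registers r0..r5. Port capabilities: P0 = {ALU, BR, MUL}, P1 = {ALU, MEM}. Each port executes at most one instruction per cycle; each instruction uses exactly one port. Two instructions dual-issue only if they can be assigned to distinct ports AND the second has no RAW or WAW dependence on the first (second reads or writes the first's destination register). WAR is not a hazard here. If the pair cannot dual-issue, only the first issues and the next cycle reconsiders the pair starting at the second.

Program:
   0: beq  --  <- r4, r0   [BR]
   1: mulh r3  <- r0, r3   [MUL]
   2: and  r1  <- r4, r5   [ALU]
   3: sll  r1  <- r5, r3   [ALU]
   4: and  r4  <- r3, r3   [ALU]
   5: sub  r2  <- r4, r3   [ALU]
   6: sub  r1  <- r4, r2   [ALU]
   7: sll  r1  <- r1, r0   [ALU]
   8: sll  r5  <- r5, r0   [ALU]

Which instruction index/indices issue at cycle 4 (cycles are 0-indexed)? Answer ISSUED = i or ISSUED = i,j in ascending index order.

ISSUED = 6

c0: i0 beq  no-port BR/MUL
c1: i1+i2 mulh and  2-wide
c2: i3+i4 sll and  2-wide
c3: i5 sub  RAW r2
c4: i6 sub  RAW+WAW r1
c5: i7+i8 sll sll  2-wide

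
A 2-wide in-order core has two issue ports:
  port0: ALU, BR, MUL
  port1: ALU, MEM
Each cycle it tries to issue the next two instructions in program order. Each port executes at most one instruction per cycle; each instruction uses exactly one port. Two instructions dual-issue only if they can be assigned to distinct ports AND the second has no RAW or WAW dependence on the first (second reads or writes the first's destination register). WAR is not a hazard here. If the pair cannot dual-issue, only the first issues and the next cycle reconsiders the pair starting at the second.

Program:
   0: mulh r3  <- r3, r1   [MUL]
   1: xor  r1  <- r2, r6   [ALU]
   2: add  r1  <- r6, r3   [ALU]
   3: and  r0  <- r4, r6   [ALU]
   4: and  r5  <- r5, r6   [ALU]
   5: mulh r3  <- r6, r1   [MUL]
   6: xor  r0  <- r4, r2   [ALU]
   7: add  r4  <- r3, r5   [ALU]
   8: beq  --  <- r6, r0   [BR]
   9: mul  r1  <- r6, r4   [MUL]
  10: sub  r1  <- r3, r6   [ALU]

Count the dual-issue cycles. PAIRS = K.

0. mulh;xor @i0,i1  | pair
1. add;and @i2,i3  | pair
2. and;mulh @i4,i5  | pair
3. xor;add @i6,i7  | pair
4. beq @i8  | no-port BR/MUL
5. mul @i9  | WAW r1
6. sub @i10  | tail

PAIRS = 4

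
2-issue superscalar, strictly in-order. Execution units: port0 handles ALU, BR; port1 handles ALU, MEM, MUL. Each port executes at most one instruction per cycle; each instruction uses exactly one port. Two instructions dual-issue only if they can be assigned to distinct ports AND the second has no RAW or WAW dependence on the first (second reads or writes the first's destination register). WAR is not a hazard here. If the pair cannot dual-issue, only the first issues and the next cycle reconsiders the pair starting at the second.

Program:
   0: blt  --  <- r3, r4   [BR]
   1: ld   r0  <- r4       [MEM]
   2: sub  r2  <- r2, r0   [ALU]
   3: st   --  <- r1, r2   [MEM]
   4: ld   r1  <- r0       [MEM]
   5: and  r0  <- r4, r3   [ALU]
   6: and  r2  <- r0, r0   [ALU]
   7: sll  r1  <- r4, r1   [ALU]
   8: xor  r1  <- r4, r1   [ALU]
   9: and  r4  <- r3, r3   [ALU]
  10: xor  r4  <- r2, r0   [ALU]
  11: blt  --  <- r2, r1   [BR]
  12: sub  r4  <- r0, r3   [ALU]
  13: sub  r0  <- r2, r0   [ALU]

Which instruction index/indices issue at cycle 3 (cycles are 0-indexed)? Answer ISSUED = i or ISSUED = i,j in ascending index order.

ISSUED = 4,5

c0: i0/i1 blt.BR+ld.MEM  dual
c1: i2 sub.ALU  RAW r2
c2: i3 st.MEM  no-port MEM/MEM
c3: i4/i5 ld.MEM+and.ALU  dual
c4: i6/i7 and.ALU+sll.ALU  dual
c5: i8/i9 xor.ALU+and.ALU  dual
c6: i10/i11 xor.ALU+blt.BR  dual
c7: i12/i13 sub.ALU+sub.ALU  dual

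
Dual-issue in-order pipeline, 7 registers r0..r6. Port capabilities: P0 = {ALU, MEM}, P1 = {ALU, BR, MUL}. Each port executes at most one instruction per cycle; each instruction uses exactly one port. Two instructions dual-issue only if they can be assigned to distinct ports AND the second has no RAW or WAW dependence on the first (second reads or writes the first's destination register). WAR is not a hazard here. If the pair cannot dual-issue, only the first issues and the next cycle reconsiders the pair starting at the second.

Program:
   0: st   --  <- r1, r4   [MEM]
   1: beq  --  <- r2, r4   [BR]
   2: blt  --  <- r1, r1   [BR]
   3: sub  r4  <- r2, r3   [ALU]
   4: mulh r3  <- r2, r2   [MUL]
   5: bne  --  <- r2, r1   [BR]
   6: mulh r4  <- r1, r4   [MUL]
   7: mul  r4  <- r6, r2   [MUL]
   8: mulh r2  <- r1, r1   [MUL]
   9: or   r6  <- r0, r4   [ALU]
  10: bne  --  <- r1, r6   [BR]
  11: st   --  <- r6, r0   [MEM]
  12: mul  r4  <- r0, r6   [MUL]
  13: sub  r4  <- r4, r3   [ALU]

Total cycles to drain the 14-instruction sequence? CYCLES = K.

CYCLES = 10

[0] i0&i1  st+beq  -- pair
[1] i2&i3  blt+sub  -- pair
[2] i4  mulh  -- no-port MUL/BR
[3] i5  bne  -- no-port BR/MUL
[4] i6  mulh  -- no-port MUL/MUL
[5] i7  mul  -- no-port MUL/MUL
[6] i8&i9  mulh+or  -- pair
[7] i10&i11  bne+st  -- pair
[8] i12  mul  -- RAW+WAW r4
[9] i13  sub  -- tail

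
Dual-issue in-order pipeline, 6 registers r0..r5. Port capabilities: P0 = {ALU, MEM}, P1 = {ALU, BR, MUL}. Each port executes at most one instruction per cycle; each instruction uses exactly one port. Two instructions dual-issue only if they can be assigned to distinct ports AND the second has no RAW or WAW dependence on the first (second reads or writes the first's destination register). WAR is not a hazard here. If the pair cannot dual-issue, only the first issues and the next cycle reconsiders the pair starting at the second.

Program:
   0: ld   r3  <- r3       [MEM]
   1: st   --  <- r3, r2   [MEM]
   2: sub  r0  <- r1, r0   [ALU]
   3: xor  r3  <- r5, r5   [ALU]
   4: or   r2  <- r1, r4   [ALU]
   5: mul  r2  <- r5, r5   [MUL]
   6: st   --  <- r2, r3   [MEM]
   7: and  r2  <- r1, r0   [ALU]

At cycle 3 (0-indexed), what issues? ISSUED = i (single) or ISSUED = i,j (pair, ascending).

ISSUED = 5

  cy0 -> i0 (ld.MEM) no-port MEM/MEM
  cy1 -> i1,i2 (st.MEM;sub.ALU) 2-wide
  cy2 -> i3,i4 (xor.ALU;or.ALU) 2-wide
  cy3 -> i5 (mul.MUL) RAW r2
  cy4 -> i6,i7 (st.MEM;and.ALU) 2-wide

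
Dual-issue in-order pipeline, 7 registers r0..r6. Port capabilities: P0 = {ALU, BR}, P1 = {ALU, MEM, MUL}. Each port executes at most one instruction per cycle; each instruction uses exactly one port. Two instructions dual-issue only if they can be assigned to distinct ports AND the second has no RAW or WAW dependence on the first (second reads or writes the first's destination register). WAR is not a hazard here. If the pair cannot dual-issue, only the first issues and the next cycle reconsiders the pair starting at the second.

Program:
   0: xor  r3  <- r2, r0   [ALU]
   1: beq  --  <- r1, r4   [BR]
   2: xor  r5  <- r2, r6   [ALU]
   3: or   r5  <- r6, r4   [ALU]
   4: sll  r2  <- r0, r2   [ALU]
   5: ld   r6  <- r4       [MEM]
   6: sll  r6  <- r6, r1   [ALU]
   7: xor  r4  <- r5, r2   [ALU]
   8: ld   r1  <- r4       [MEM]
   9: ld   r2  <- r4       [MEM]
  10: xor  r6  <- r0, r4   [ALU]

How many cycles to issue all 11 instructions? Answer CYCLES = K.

CYCLES = 7

t=0 i0&i1:xor;beq ; 2-wide
t=1 i2:xor ; WAW r5
t=2 i3&i4:or;sll ; 2-wide
t=3 i5:ld ; RAW+WAW r6
t=4 i6&i7:sll;xor ; 2-wide
t=5 i8:ld ; no-port MEM/MEM
t=6 i9&i10:ld;xor ; 2-wide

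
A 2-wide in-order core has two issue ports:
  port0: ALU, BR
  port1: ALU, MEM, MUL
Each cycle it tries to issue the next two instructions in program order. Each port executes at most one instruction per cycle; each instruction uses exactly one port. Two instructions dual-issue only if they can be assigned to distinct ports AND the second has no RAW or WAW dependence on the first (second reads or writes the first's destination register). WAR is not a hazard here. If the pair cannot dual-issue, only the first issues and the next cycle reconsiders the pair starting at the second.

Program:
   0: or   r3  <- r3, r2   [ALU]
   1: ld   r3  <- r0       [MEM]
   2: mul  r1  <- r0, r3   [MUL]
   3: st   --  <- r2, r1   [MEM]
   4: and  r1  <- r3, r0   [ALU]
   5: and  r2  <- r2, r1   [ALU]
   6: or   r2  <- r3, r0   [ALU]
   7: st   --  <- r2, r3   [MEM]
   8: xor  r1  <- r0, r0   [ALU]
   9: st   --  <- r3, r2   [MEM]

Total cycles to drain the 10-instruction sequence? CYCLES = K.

#0 head=0: or i0 WAW r3
#1 head=1: ld i1 no-port MEM/MUL
#2 head=2: mul i2 no-port MUL/MEM
#3 head=3: st+and i3+i4 dual
#4 head=5: and i5 WAW r2
#5 head=6: or i6 RAW r2
#6 head=7: st+xor i7+i8 dual
#7 head=9: st i9 tail

CYCLES = 8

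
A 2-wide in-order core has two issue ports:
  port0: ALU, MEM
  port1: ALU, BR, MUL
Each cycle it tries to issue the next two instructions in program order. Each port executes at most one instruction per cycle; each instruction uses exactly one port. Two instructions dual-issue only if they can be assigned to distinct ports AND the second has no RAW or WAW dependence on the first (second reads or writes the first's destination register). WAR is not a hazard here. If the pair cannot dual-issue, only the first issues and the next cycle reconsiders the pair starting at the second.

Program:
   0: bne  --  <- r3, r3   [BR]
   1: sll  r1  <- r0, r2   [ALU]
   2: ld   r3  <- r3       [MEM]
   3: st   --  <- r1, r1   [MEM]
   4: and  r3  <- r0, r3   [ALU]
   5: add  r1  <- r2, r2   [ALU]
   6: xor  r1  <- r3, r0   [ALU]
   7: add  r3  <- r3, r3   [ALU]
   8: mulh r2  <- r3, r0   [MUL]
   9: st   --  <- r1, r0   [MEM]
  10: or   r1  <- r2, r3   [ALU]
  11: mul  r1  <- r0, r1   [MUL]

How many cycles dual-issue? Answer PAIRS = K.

PAIRS = 4

c0: i0+i1 bne+sll  dual
c1: i2 ld  no-port MEM/MEM
c2: i3+i4 st+and  dual
c3: i5 add  WAW r1
c4: i6+i7 xor+add  dual
c5: i8+i9 mulh+st  dual
c6: i10 or  RAW+WAW r1
c7: i11 mul  tail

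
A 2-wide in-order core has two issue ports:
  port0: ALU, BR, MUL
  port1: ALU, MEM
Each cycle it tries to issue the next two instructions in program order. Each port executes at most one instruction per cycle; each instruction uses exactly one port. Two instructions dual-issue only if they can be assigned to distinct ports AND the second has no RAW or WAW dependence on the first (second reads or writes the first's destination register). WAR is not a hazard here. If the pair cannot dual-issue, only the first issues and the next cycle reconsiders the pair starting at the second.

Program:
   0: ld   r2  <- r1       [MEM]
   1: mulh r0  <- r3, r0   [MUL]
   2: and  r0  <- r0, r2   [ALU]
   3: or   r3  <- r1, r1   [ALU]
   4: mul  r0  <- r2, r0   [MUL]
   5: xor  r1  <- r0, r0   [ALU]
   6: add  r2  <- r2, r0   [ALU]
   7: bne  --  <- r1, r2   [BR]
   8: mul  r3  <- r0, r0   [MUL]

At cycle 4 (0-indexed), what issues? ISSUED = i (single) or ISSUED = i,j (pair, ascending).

ISSUED = 7

0. ld.MEM+mulh.MUL @i0+i1  | pair
1. and.ALU+or.ALU @i2+i3  | pair
2. mul.MUL @i4  | RAW r0
3. xor.ALU+add.ALU @i5+i6  | pair
4. bne.BR @i7  | no-port BR/MUL
5. mul.MUL @i8  | tail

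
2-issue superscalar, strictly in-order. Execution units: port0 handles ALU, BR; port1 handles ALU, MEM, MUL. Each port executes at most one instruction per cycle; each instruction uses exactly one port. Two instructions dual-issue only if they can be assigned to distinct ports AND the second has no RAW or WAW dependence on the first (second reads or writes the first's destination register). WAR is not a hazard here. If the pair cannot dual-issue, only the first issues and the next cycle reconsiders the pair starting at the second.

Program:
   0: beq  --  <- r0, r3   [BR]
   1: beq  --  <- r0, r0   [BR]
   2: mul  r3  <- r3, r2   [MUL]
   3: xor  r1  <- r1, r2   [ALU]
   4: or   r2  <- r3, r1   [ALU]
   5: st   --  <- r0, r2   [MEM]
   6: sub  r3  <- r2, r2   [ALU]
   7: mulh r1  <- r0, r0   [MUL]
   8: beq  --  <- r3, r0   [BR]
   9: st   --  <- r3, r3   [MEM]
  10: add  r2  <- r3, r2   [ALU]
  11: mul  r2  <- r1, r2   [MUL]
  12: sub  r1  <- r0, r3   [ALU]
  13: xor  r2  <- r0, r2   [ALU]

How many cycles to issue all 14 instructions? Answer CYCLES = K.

CYCLES = 9

  cy0 -> i0 (beq) no-port BR/BR
  cy1 -> i1+i2 (beq mul) pair
  cy2 -> i3 (xor) RAW r1
  cy3 -> i4 (or) RAW r2
  cy4 -> i5+i6 (st sub) pair
  cy5 -> i7+i8 (mulh beq) pair
  cy6 -> i9+i10 (st add) pair
  cy7 -> i11+i12 (mul sub) pair
  cy8 -> i13 (xor) tail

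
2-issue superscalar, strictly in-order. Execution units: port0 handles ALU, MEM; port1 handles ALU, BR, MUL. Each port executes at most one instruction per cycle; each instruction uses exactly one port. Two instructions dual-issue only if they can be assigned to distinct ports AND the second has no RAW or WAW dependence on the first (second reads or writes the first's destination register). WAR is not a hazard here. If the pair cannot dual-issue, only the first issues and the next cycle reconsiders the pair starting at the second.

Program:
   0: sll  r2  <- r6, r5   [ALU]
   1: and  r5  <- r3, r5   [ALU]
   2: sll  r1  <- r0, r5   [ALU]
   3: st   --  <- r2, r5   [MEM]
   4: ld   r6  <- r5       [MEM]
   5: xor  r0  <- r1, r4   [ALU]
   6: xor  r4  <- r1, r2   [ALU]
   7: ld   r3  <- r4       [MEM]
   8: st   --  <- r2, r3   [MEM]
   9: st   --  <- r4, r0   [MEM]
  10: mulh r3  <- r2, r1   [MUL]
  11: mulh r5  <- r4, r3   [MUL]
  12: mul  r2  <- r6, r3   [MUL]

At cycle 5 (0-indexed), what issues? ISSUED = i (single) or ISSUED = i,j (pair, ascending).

[0] i0&i1  sll/and  -- pair
[1] i2&i3  sll/st  -- pair
[2] i4&i5  ld/xor  -- pair
[3] i6  xor  -- RAW r4
[4] i7  ld  -- no-port MEM/MEM
[5] i8  st  -- no-port MEM/MEM
[6] i9&i10  st/mulh  -- pair
[7] i11  mulh  -- no-port MUL/MUL
[8] i12  mul  -- tail

ISSUED = 8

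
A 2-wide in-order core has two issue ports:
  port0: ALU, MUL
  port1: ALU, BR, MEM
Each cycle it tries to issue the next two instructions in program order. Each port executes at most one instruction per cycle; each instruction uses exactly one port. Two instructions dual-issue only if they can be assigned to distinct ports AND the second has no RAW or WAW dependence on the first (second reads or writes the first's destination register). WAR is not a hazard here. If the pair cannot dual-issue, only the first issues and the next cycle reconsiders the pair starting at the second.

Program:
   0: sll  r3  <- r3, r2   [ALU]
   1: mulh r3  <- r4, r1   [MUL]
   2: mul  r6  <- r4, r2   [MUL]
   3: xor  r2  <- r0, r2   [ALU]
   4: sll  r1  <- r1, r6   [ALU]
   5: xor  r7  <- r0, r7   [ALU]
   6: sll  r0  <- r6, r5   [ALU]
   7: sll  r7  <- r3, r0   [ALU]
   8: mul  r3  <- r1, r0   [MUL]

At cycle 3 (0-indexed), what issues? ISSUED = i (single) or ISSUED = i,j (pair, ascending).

0. sll @i0  | WAW r3
1. mulh @i1  | no-port MUL/MUL
2. mul;xor @i2&i3  | 2-wide
3. sll;xor @i4&i5  | 2-wide
4. sll @i6  | RAW r0
5. sll;mul @i7&i8  | 2-wide

ISSUED = 4,5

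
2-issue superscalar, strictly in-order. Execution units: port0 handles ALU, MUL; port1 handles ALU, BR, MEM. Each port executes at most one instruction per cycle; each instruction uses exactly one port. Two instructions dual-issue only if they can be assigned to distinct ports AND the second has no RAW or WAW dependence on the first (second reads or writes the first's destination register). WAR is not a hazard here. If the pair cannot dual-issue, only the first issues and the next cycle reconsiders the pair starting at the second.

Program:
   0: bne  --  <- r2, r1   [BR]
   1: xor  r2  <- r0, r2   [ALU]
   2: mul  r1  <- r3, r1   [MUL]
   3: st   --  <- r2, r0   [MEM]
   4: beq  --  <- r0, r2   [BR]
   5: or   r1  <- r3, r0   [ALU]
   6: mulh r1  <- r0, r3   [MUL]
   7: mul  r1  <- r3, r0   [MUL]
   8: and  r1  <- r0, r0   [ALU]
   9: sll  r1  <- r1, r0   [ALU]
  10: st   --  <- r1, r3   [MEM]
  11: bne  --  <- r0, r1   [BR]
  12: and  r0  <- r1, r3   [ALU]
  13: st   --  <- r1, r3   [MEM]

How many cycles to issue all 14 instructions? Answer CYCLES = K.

t=0 i0+i1:bne.BR/xor.ALU ; dual
t=1 i2+i3:mul.MUL/st.MEM ; dual
t=2 i4+i5:beq.BR/or.ALU ; dual
t=3 i6:mulh.MUL ; no-port MUL/MUL
t=4 i7:mul.MUL ; WAW r1
t=5 i8:and.ALU ; RAW+WAW r1
t=6 i9:sll.ALU ; RAW r1
t=7 i10:st.MEM ; no-port MEM/BR
t=8 i11+i12:bne.BR/and.ALU ; dual
t=9 i13:st.MEM ; tail

CYCLES = 10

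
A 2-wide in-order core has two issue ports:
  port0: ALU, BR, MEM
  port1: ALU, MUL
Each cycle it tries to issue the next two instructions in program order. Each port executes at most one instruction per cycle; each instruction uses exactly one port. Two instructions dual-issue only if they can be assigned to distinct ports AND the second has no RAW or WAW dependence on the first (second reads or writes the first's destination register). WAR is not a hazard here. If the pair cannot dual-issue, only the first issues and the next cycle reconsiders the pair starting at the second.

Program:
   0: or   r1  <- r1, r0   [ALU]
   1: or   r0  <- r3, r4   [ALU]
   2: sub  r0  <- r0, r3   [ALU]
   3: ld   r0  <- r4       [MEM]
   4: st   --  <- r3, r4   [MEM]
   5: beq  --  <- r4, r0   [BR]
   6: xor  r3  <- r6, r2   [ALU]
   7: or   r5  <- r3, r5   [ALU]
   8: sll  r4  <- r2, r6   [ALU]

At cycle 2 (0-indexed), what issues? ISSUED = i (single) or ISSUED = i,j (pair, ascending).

ISSUED = 3

0. or.ALU/or.ALU @i0&i1  | dual
1. sub.ALU @i2  | WAW r0
2. ld.MEM @i3  | no-port MEM/MEM
3. st.MEM @i4  | no-port MEM/BR
4. beq.BR/xor.ALU @i5&i6  | dual
5. or.ALU/sll.ALU @i7&i8  | dual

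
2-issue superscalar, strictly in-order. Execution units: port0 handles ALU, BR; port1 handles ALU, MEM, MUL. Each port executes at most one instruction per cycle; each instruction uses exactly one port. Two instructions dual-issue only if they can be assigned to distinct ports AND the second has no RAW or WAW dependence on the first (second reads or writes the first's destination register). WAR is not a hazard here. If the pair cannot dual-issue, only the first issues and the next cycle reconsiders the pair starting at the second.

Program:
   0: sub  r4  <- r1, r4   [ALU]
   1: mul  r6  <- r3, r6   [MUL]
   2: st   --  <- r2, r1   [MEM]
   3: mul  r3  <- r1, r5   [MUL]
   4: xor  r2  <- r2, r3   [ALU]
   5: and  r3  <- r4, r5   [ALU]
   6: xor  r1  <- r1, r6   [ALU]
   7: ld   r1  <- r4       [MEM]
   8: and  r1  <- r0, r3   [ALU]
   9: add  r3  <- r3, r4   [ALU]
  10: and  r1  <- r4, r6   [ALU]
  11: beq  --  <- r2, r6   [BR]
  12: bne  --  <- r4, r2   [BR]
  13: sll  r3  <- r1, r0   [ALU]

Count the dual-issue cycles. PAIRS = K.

0. sub.ALU;mul.MUL @i0+i1  | dual
1. st.MEM @i2  | no-port MEM/MUL
2. mul.MUL @i3  | RAW r3
3. xor.ALU;and.ALU @i4+i5  | dual
4. xor.ALU @i6  | WAW r1
5. ld.MEM @i7  | WAW r1
6. and.ALU;add.ALU @i8+i9  | dual
7. and.ALU;beq.BR @i10+i11  | dual
8. bne.BR;sll.ALU @i12+i13  | dual

PAIRS = 5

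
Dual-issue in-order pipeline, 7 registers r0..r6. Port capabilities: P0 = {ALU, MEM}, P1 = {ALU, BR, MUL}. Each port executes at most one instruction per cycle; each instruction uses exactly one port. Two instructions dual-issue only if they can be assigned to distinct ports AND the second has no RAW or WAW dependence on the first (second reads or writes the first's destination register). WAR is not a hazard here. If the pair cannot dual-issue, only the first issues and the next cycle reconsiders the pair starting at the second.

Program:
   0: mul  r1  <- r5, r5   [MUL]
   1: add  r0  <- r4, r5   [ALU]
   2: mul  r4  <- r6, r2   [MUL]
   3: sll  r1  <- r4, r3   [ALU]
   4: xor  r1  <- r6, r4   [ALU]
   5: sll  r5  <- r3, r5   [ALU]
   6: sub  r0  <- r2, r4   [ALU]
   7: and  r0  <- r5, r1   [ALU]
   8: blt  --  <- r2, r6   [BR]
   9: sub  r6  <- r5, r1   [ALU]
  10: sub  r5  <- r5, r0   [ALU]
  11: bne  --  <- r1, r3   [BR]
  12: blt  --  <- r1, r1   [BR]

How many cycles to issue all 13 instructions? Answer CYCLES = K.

  cy0 -> i0&i1 (mul.MUL add.ALU) 2-wide
  cy1 -> i2 (mul.MUL) RAW r4
  cy2 -> i3 (sll.ALU) WAW r1
  cy3 -> i4&i5 (xor.ALU sll.ALU) 2-wide
  cy4 -> i6 (sub.ALU) WAW r0
  cy5 -> i7&i8 (and.ALU blt.BR) 2-wide
  cy6 -> i9&i10 (sub.ALU sub.ALU) 2-wide
  cy7 -> i11 (bne.BR) no-port BR/BR
  cy8 -> i12 (blt.BR) tail

CYCLES = 9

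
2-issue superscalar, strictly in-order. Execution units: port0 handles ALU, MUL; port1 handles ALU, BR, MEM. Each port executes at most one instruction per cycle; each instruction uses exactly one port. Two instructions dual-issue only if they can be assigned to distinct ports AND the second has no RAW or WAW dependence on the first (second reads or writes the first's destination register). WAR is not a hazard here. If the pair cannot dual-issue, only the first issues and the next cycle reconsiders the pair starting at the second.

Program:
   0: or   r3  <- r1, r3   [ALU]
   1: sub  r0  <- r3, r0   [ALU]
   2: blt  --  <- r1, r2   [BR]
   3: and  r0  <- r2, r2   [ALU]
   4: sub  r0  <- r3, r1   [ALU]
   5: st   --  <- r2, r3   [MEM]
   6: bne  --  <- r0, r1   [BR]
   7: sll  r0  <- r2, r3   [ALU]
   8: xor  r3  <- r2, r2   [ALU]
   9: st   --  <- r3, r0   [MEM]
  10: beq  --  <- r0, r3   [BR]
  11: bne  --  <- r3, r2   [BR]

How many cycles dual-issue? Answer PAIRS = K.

PAIRS = 3

0. or @i0  | RAW r3
1. sub;blt @i1&i2  | dual
2. and @i3  | WAW r0
3. sub;st @i4&i5  | dual
4. bne;sll @i6&i7  | dual
5. xor @i8  | RAW r3
6. st @i9  | no-port MEM/BR
7. beq @i10  | no-port BR/BR
8. bne @i11  | tail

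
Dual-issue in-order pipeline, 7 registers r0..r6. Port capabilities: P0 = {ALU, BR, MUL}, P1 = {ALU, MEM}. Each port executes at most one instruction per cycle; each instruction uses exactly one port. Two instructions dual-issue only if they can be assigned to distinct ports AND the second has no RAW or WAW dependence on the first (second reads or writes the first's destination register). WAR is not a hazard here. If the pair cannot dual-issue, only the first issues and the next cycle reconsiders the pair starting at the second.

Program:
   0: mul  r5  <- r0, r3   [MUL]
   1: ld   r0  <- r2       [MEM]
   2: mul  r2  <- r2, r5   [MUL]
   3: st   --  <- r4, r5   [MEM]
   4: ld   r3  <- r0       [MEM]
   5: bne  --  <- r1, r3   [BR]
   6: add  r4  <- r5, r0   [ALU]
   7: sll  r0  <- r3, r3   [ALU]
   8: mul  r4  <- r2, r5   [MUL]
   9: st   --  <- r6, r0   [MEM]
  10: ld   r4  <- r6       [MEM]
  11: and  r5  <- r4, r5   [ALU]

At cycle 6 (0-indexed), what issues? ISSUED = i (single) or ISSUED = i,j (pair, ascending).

t=0 i0&i1:mul.MUL/ld.MEM ; pair
t=1 i2&i3:mul.MUL/st.MEM ; pair
t=2 i4:ld.MEM ; RAW r3
t=3 i5&i6:bne.BR/add.ALU ; pair
t=4 i7&i8:sll.ALU/mul.MUL ; pair
t=5 i9:st.MEM ; no-port MEM/MEM
t=6 i10:ld.MEM ; RAW r4
t=7 i11:and.ALU ; tail

ISSUED = 10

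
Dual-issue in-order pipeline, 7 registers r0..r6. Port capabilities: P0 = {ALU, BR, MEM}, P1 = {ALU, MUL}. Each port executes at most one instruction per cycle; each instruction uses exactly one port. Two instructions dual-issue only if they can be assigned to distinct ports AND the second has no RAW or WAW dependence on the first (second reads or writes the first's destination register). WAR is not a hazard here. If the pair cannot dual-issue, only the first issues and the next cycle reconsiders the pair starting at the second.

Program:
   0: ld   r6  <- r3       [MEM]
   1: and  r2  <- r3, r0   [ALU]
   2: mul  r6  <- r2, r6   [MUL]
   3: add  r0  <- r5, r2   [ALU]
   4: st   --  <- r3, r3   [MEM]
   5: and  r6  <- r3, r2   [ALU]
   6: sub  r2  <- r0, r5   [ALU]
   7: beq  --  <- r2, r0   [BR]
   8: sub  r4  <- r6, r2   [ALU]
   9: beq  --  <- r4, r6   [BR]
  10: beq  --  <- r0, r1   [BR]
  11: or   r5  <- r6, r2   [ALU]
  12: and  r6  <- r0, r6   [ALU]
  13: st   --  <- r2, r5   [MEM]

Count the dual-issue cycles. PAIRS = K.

  cy0 -> i0+i1 (ld.MEM and.ALU) pair
  cy1 -> i2+i3 (mul.MUL add.ALU) pair
  cy2 -> i4+i5 (st.MEM and.ALU) pair
  cy3 -> i6 (sub.ALU) RAW r2
  cy4 -> i7+i8 (beq.BR sub.ALU) pair
  cy5 -> i9 (beq.BR) no-port BR/BR
  cy6 -> i10+i11 (beq.BR or.ALU) pair
  cy7 -> i12+i13 (and.ALU st.MEM) pair

PAIRS = 6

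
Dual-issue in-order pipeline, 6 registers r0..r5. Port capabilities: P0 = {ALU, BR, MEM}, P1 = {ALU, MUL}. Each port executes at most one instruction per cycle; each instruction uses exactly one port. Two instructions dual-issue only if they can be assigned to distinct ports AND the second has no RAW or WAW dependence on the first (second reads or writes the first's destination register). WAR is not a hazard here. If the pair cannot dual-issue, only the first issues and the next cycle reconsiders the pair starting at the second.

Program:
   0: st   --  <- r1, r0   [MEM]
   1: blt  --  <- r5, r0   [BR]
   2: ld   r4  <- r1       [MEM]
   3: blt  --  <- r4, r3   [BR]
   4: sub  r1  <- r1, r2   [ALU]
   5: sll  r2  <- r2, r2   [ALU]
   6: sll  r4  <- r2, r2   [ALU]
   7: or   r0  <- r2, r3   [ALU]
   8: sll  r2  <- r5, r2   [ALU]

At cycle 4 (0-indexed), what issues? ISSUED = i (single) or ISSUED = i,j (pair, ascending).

  cy0 -> i0 (st.MEM) no-port MEM/BR
  cy1 -> i1 (blt.BR) no-port BR/MEM
  cy2 -> i2 (ld.MEM) no-port MEM/BR
  cy3 -> i3/i4 (blt.BR+sub.ALU) dual
  cy4 -> i5 (sll.ALU) RAW r2
  cy5 -> i6/i7 (sll.ALU+or.ALU) dual
  cy6 -> i8 (sll.ALU) tail

ISSUED = 5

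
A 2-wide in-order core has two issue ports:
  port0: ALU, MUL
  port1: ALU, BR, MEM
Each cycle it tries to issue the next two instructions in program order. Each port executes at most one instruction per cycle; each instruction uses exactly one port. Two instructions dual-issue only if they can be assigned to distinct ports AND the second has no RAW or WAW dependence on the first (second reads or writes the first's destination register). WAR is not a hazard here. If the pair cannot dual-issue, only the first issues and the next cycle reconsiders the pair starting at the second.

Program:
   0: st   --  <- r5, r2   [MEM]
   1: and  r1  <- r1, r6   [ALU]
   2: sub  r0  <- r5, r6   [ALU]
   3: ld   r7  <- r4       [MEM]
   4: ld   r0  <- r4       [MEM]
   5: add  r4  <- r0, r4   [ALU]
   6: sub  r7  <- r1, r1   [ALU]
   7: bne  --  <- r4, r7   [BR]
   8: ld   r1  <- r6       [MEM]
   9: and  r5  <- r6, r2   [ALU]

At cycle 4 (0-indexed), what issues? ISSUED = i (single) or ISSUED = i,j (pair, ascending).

  cy0 -> i0/i1 (st.MEM/and.ALU) pair
  cy1 -> i2/i3 (sub.ALU/ld.MEM) pair
  cy2 -> i4 (ld.MEM) RAW r0
  cy3 -> i5/i6 (add.ALU/sub.ALU) pair
  cy4 -> i7 (bne.BR) no-port BR/MEM
  cy5 -> i8/i9 (ld.MEM/and.ALU) pair

ISSUED = 7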